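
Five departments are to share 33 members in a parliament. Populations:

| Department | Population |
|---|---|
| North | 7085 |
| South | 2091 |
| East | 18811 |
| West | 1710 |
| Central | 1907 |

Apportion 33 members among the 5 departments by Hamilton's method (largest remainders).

North 7; South 2; East 20; West 2; Central 2

Standard divisor: 31604 ÷ 33 ≈ 957.697.
Standard quotas: North 7.3980, South 2.1834, East 19.6419, West 1.7855, Central 1.9912.
Lower quotas: North 7, South 2, East 19, West 1, Central 1 (sum 30, leaving 3 seats).
Remainders in descending order: Central 0.9912, West 0.7855, East 0.6419, North 0.3980, South 0.1834.
The surplus seats go to Central, West, East.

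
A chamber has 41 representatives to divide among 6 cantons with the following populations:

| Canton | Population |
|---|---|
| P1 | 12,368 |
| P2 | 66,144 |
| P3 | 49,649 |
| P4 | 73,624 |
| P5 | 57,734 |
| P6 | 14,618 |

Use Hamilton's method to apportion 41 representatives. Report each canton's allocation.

P1 2, P2 10, P3 7, P4 11, P5 9, P6 2

The standard divisor is 274137/41 ≈ 6686.268.
Standard quotas: P1 1.8498, P2 9.8925, P3 7.4255, P4 11.0112, P5 8.6347, P6 2.1863.
Lower quotas: P1 1, P2 9, P3 7, P4 11, P5 8, P6 2 (sum 38, leaving 3 seats).
Remainders in descending order: P2 0.8925, P1 0.8498, P5 0.6347, P3 0.4255, P6 0.1863, P4 0.0112.
Largest remainders: P2, P1, P5 receive the extra seats.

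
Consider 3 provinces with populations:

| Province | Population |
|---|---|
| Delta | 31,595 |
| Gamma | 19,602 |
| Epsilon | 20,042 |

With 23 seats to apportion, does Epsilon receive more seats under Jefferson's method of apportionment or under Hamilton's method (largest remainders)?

Jefferson: Delta 11, Gamma 6, Epsilon 6.
Hamilton: Delta 10, Gamma 6, Epsilon 7.
Epsilon gets 6 under Jefferson and 7 under Hamilton.

Hamilton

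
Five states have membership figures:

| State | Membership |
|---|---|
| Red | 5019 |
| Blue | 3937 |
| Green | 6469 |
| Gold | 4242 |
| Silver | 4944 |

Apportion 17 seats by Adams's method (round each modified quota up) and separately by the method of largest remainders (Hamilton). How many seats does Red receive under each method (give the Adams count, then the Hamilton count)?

Adams: Red 4, Blue 3, Green 4, Gold 3, Silver 3.
Hamilton: Red 3, Blue 3, Green 5, Gold 3, Silver 3.
Red gets 4 under Adams and 3 under Hamilton.

4 and 3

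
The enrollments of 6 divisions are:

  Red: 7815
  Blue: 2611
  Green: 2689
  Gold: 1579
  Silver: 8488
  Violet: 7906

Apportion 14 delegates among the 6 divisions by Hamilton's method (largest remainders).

The standard divisor is 31088/14 ≈ 2220.571.
Standard quotas: Red 3.5194, Blue 1.1758, Green 1.2109, Gold 0.7111, Silver 3.8224, Violet 3.5603.
Lower quotas: Red 3, Blue 1, Green 1, Gold 0, Silver 3, Violet 3 (sum 11, leaving 3 seats).
Remainders in descending order: Silver 0.8224, Gold 0.7111, Violet 0.5603, Red 0.5194, Green 0.2109, Blue 0.1758.
The surplus seats go to Silver, Gold, Violet.

Red 3, Blue 1, Green 1, Gold 1, Silver 4, Violet 4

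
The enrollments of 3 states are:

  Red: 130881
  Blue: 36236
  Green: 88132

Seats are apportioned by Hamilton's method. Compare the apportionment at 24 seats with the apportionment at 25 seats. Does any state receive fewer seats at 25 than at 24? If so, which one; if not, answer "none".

At 24 seats: Red 12, Blue 4, Green 8.
At 25 seats: Red 13, Blue 3, Green 9.
Blue drops from 4 to 3.

Blue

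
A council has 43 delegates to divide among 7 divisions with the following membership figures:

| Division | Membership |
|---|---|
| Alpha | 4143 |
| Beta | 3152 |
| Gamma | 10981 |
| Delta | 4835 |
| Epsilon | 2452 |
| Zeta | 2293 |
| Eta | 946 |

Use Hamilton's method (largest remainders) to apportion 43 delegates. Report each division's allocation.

Total 28802; standard divisor 28802/43 ≈ 669.814.
Standard quotas: Alpha 6.1853, Beta 4.7058, Gamma 16.3941, Delta 7.2184, Epsilon 3.6607, Zeta 3.4233, Eta 1.4123.
Lower quotas: Alpha 6, Beta 4, Gamma 16, Delta 7, Epsilon 3, Zeta 3, Eta 1 (sum 40, leaving 3 seats).
Remainders in descending order: Beta 0.7058, Epsilon 0.6607, Zeta 0.4233, Eta 0.4123, Gamma 0.3941, Delta 0.2184, Alpha 0.1853.
Largest remainders: Beta, Epsilon, Zeta receive the extra seats.

Alpha=6, Beta=5, Gamma=16, Delta=7, Epsilon=4, Zeta=4, Eta=1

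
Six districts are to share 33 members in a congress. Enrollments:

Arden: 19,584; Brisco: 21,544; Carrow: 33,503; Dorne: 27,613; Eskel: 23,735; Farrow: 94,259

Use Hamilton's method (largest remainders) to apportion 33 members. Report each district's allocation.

Arden=3, Brisco=3, Carrow=5, Dorne=4, Eskel=4, Farrow=14

Total 220238; standard divisor 220238/33 ≈ 6673.879.
Standard quotas: Arden 2.9344, Brisco 3.2281, Carrow 5.0200, Dorne 4.1375, Eskel 3.5564, Farrow 14.1236.
Lower quotas: Arden 2, Brisco 3, Carrow 5, Dorne 4, Eskel 3, Farrow 14 (sum 31, leaving 2 seats).
Remainders in descending order: Arden 0.9344, Eskel 0.5564, Brisco 0.2281, Dorne 0.1375, Farrow 0.1236, Carrow 0.0200.
Largest remainders: Arden, Eskel receive the extra seats.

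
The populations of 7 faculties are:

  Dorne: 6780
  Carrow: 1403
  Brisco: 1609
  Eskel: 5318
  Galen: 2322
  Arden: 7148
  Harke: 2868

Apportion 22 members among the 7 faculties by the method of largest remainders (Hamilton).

Dorne=6, Carrow=1, Brisco=1, Eskel=4, Galen=2, Arden=6, Harke=2

The standard divisor is 27448/22 ≈ 1247.636.
Standard quotas: Dorne 5.4343, Carrow 1.1245, Brisco 1.2896, Eskel 4.2625, Galen 1.8611, Arden 5.7292, Harke 2.2987.
Lower quotas: Dorne 5, Carrow 1, Brisco 1, Eskel 4, Galen 1, Arden 5, Harke 2 (sum 19, leaving 3 seats).
Remainders in descending order: Galen 0.8611, Arden 0.7292, Dorne 0.4343, Harke 0.2987, Brisco 0.2896, Eskel 0.2625, Carrow 0.1245.
The surplus seats go to Galen, Arden, Dorne.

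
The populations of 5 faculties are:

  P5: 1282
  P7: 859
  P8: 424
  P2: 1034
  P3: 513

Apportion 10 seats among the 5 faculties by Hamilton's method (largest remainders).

P5: 3, P7: 2, P8: 1, P2: 3, P3: 1

Standard divisor: 4112 ÷ 10 ≈ 411.2.
Standard quotas: P5 3.118, P7 2.089, P8 1.031, P2 2.515, P3 1.248.
Lower quotas: P5 3, P7 2, P8 1, P2 2, P3 1 (sum 9, leaving 1 seat).
Remainders in descending order: P2 0.515, P3 0.248, P5 0.118, P7 0.089, P8 0.031.
The surplus seat goes to P2.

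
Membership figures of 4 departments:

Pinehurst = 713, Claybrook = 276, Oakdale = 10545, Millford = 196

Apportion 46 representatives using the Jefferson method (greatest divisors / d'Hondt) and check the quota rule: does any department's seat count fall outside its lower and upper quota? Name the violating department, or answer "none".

Standard quotas: Pinehurst 2.796, Claybrook 1.082, Oakdale 41.353, Millford 0.769.
Jefferson allocation: Pinehurst 2, Claybrook 1, Oakdale 43, Millford 0.
Oakdale has quota 41.353 (lower 41, upper 42) but receives 43 — outside the quota interval.

Oakdale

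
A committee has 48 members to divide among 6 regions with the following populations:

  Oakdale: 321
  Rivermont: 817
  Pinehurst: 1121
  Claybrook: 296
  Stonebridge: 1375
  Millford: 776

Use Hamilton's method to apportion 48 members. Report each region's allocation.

Oakdale 3, Rivermont 8, Pinehurst 12, Claybrook 3, Stonebridge 14, Millford 8

The standard divisor is 4706/48 ≈ 98.042.
Standard quotas: Oakdale 3.274, Rivermont 8.333, Pinehurst 11.434, Claybrook 3.019, Stonebridge 14.025, Millford 7.915.
Lower quotas: Oakdale 3, Rivermont 8, Pinehurst 11, Claybrook 3, Stonebridge 14, Millford 7 (sum 46, leaving 2 seats).
Remainders in descending order: Millford 0.915, Pinehurst 0.434, Rivermont 0.333, Oakdale 0.274, Stonebridge 0.025, Claybrook 0.019.
Largest remainders: Millford, Pinehurst receive the extra seats.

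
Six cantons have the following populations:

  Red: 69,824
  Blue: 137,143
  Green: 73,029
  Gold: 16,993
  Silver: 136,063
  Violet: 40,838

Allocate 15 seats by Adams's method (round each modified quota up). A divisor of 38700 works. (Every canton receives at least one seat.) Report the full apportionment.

With modified divisor 38700: modified quotas Red 1.804, Blue 3.544, Green 1.887, Gold 0.439, Silver 3.516, Violet 1.055.
Rounding up: Red 2, Blue 4, Green 2, Gold 1, Silver 4, Violet 2 (total 15).

Red 2, Blue 4, Green 2, Gold 1, Silver 4, Violet 2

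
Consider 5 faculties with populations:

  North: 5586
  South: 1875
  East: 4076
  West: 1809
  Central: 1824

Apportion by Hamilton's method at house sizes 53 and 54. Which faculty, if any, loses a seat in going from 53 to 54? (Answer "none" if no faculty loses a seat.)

none

At 53 seats: North 20, South 7, East 14, West 6, Central 6.
At 54 seats: North 20, South 7, East 15, West 6, Central 6.
No faculty's allocation decreased.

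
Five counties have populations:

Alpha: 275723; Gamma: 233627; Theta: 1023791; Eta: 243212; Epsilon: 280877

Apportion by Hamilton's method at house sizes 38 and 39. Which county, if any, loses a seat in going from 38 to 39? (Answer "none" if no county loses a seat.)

At 38 seats: Alpha 5, Gamma 4, Theta 19, Eta 5, Epsilon 5.
At 39 seats: Alpha 5, Gamma 5, Theta 19, Eta 5, Epsilon 5.
No county's allocation decreased.

none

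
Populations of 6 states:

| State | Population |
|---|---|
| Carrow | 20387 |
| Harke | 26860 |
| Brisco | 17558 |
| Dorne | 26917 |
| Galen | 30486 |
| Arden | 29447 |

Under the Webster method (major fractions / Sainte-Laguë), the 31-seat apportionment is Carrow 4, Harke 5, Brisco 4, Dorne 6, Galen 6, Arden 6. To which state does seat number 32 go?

Harke

Priority for the next seat is population ÷ (current seats + 0.5).
Priorities: Carrow 4530.444, Harke 4883.636, Brisco 3901.778, Dorne 4141.077, Galen 4690.154, Arden 4530.308.
Highest priority: Harke.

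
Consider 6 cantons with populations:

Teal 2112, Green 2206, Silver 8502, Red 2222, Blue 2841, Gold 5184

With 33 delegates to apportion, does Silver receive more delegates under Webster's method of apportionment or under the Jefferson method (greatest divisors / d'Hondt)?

Webster: Teal 3, Green 3, Silver 12, Red 3, Blue 4, Gold 8.
Jefferson: Teal 3, Green 3, Silver 13, Red 3, Blue 4, Gold 7.
Silver gets 12 under Webster and 13 under Jefferson.

Jefferson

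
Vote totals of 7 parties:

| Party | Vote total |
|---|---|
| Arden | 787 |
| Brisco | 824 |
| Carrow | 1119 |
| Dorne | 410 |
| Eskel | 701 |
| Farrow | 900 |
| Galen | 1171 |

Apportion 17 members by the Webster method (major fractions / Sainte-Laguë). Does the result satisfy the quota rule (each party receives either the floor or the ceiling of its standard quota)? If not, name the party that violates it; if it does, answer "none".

none

Standard quotas: Arden 2.263, Brisco 2.369, Carrow 3.218, Dorne 1.179, Eskel 2.016, Farrow 2.588, Galen 3.367.
Webster allocation: Arden 2, Brisco 2, Carrow 3, Dorne 1, Eskel 2, Farrow 3, Galen 4.
Every allocation lies between the lower and upper quota.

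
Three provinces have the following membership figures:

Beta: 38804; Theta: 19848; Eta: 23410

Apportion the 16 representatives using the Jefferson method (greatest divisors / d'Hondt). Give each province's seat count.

Standard divisor 82062/16 ≈ 5128.875; standard quotas: Beta 7.566, Theta 3.870, Eta 4.564.
Rounding down gives 7, 3, 4 = 14 seats, so the divisor must be adjusted.
With modified divisor 4800: modified quotas Beta 8.084, Theta 4.135, Eta 4.877.
Rounding down: Beta 8, Theta 4, Eta 4 (total 16).

Beta: 8, Theta: 4, Eta: 4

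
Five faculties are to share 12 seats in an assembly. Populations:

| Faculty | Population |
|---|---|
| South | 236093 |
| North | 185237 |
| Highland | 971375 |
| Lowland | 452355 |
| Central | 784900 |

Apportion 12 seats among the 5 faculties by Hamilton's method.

Total 2629960; standard divisor 2629960/12 ≈ 219163.333.
Standard quotas: South 1.0772, North 0.8452, Highland 4.4322, Lowland 2.0640, Central 3.5813.
Lower quotas: South 1, North 0, Highland 4, Lowland 2, Central 3 (sum 10, leaving 2 seats).
Remainders in descending order: North 0.8452, Central 0.5813, Highland 0.4322, South 0.0772, Lowland 0.0640.
Largest remainders: North, Central receive the extra seats.

South 1, North 1, Highland 4, Lowland 2, Central 4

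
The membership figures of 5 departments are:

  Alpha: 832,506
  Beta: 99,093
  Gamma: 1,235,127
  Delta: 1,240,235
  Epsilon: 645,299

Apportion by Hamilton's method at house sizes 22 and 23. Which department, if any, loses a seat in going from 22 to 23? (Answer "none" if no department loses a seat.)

At 22 seats: Alpha 4, Beta 1, Gamma 7, Delta 7, Epsilon 3.
At 23 seats: Alpha 5, Beta 0, Gamma 7, Delta 7, Epsilon 4.
Beta drops from 1 to 0.

Beta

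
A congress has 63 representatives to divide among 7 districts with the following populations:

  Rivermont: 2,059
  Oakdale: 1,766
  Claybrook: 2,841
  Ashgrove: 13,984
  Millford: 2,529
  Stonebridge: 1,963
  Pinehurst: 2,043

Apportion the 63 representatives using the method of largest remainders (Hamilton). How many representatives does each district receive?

Total 27185; standard divisor 27185/63 ≈ 431.508.
Standard quotas: Rivermont 4.7716, Oakdale 4.0926, Claybrook 6.5839, Ashgrove 32.4073, Millford 5.8608, Stonebridge 4.5492, Pinehurst 4.7346.
Lower quotas: Rivermont 4, Oakdale 4, Claybrook 6, Ashgrove 32, Millford 5, Stonebridge 4, Pinehurst 4 (sum 59, leaving 4 seats).
Remainders in descending order: Millford 0.8608, Rivermont 0.7716, Pinehurst 0.7346, Claybrook 0.5839, Stonebridge 0.5492, Ashgrove 0.4073, Oakdale 0.0926.
Largest remainders: Millford, Rivermont, Pinehurst, Claybrook receive the extra seats.

Rivermont: 5, Oakdale: 4, Claybrook: 7, Ashgrove: 32, Millford: 6, Stonebridge: 4, Pinehurst: 5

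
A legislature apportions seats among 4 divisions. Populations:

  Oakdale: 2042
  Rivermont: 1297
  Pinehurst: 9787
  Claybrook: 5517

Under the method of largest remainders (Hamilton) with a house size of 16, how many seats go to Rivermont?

1

Total 18643; standard divisor 18643/16 ≈ 1165.188.
Standard quotas: Oakdale 1.7525, Rivermont 1.1131, Pinehurst 8.3995, Claybrook 4.7349.
Lower quotas: Oakdale 1, Rivermont 1, Pinehurst 8, Claybrook 4 (sum 14, leaving 2 seats).
Remainders in descending order: Oakdale 0.7525, Claybrook 0.7349, Pinehurst 0.3995, Rivermont 0.1131.
Largest remainders: Oakdale, Claybrook receive the extra seats.
Rivermont receives 1.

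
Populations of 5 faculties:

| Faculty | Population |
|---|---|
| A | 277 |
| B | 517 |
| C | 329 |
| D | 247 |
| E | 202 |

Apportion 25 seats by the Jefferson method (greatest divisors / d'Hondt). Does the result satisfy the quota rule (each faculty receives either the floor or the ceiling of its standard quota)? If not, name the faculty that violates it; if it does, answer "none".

none

Standard quotas: A 4.405, B 8.222, C 5.232, D 3.928, E 3.212.
Jefferson allocation: A 4, B 9, C 5, D 4, E 3.
Every allocation lies between the lower and upper quota.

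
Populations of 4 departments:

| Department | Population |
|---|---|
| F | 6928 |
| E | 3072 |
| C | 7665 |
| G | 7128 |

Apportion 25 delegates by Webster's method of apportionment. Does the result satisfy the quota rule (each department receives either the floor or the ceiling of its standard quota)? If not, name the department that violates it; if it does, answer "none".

Standard quotas: F 6.986, E 3.098, C 7.729, G 7.188.
Webster allocation: F 7, E 3, C 8, G 7.
Every allocation lies between the lower and upper quota.

none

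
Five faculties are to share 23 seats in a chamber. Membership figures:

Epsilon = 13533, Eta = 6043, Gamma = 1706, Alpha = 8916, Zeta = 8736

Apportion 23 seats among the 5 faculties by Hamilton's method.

Standard divisor: 38934 ÷ 23 ≈ 1692.783.
Standard quotas: Epsilon 7.9945, Eta 3.5699, Gamma 1.0078, Alpha 5.2671, Zeta 5.1607.
Lower quotas: Epsilon 7, Eta 3, Gamma 1, Alpha 5, Zeta 5 (sum 21, leaving 2 seats).
Remainders in descending order: Epsilon 0.9945, Eta 0.5699, Alpha 0.2671, Zeta 0.1607, Gamma 0.0078.
The surplus seats go to Epsilon, Eta.

Epsilon 8, Eta 4, Gamma 1, Alpha 5, Zeta 5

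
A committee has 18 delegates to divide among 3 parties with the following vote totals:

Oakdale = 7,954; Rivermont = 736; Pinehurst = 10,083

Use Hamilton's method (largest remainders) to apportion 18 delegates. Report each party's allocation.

Total 18773; standard divisor 18773/18 ≈ 1042.944.
Standard quotas: Oakdale 7.6265, Rivermont 0.7057, Pinehurst 9.6678.
Lower quotas: Oakdale 7, Rivermont 0, Pinehurst 9 (sum 16, leaving 2 seats).
Remainders in descending order: Rivermont 0.7057, Pinehurst 0.6678, Oakdale 0.6265.
The surplus seats go to Rivermont, Pinehurst.

Oakdale: 7, Rivermont: 1, Pinehurst: 10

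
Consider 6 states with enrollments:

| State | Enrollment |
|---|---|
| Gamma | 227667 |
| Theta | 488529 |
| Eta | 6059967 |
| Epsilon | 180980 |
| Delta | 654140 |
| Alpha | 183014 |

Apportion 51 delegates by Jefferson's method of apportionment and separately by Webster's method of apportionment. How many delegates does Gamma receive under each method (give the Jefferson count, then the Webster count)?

Jefferson: Gamma 1, Theta 3, Eta 41, Epsilon 1, Delta 4, Alpha 1.
Webster: Gamma 2, Theta 3, Eta 40, Epsilon 1, Delta 4, Alpha 1.
Gamma gets 1 under Jefferson and 2 under Webster.

1 and 2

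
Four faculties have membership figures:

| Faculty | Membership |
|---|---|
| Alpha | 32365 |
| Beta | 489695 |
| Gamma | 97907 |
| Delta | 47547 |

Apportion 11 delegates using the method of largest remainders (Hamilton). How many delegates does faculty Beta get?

8

Total 667514; standard divisor 667514/11 ≈ 60683.091.
Standard quotas: Alpha 0.5333, Beta 8.0697, Gamma 1.6134, Delta 0.7835.
Lower quotas: Alpha 0, Beta 8, Gamma 1, Delta 0 (sum 9, leaving 2 seats).
Remainders in descending order: Delta 0.7835, Gamma 0.6134, Alpha 0.5333, Beta 0.0697.
Largest remainders: Delta, Gamma receive the extra seats.
Beta receives 8.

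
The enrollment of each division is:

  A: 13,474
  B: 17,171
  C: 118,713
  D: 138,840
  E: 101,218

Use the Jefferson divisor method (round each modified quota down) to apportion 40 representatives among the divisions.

A 1; B 1; C 12; D 15; E 11

Standard divisor 389416/40 ≈ 9735.4; standard quotas: A 1.384, B 1.764, C 12.194, D 14.261, E 10.397.
Rounding down gives 1, 1, 12, 14, 10 = 38 seats, so the divisor must be adjusted.
With modified divisor 9170: modified quotas A 1.469, B 1.873, C 12.946, D 15.141, E 11.038.
Rounding down: A 1, B 1, C 12, D 15, E 11 (total 40).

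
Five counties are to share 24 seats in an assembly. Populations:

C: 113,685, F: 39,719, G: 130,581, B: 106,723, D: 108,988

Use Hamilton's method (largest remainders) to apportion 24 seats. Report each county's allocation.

C 6; F 2; G 6; B 5; D 5

The standard divisor is 499696/24 ≈ 20820.667.
Standard quotas: C 5.4602, F 1.9077, G 6.2717, B 5.1258, D 5.2346.
Lower quotas: C 5, F 1, G 6, B 5, D 5 (sum 22, leaving 2 seats).
Remainders in descending order: F 0.9077, C 0.4602, G 0.2717, D 0.2346, B 0.1258.
The surplus seats go to F, C.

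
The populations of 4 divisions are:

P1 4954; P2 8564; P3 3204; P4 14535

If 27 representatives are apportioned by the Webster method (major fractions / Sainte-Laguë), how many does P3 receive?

Standard divisor 31257/27 ≈ 1157.667; standard quotas: P1 4.279, P2 7.398, P3 2.768, P4 12.555.
Rounding to the nearest integer gives P1 4, P2 7, P3 3, P4 13 — total 27, matching the house size, so no adjustment is needed.
P3 receives 3.

3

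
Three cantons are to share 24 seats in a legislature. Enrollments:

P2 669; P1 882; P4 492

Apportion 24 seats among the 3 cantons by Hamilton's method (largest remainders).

The standard divisor is 2043/24 ≈ 85.125.
Standard quotas: P2 7.859, P1 10.361, P4 5.780.
Lower quotas: P2 7, P1 10, P4 5 (sum 22, leaving 2 seats).
Remainders in descending order: P2 0.859, P4 0.780, P1 0.361.
Largest remainders: P2, P4 receive the extra seats.

P2 8, P1 10, P4 6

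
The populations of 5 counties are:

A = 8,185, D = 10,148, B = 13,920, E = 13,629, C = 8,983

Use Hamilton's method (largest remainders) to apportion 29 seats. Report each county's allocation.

The standard divisor is 54865/29 ≈ 1891.897.
Standard quotas: A 4.3263, D 5.3639, B 7.3577, E 7.2039, C 4.7481.
Lower quotas: A 4, D 5, B 7, E 7, C 4 (sum 27, leaving 2 seats).
Remainders in descending order: C 0.7481, D 0.3639, B 0.3577, A 0.3263, E 0.2039.
Largest remainders: C, D receive the extra seats.

A 4; D 6; B 7; E 7; C 5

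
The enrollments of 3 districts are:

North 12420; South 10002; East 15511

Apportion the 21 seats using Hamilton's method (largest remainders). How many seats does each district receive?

Standard divisor: 37933 ÷ 21 ≈ 1806.333.
Standard quotas: North 6.8758, South 5.5372, East 8.5870.
Lower quotas: North 6, South 5, East 8 (sum 19, leaving 2 seats).
Remainders in descending order: North 0.8758, East 0.5870, South 0.5372.
The surplus seats go to North, East.

North=7, South=5, East=9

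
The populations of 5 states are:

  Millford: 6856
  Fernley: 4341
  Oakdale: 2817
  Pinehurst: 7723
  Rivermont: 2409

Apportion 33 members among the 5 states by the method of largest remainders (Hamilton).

Total 24146; standard divisor 24146/33 ≈ 731.697.
Standard quotas: Millford 9.3700, Fernley 5.9328, Oakdale 3.8500, Pinehurst 10.5549, Rivermont 3.2923.
Lower quotas: Millford 9, Fernley 5, Oakdale 3, Pinehurst 10, Rivermont 3 (sum 30, leaving 3 seats).
Remainders in descending order: Fernley 0.9328, Oakdale 0.8500, Pinehurst 0.5549, Millford 0.3700, Rivermont 0.2923.
Largest remainders: Fernley, Oakdale, Pinehurst receive the extra seats.

Millford=9, Fernley=6, Oakdale=4, Pinehurst=11, Rivermont=3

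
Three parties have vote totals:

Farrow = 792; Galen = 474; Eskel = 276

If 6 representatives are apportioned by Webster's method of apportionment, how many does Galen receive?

2

Standard divisor 1542/6 ≈ 257; standard quotas: Farrow 3.082, Galen 1.844, Eskel 1.074.
Rounding to the nearest integer gives Farrow 3, Galen 2, Eskel 1 — total 6, matching the house size, so no adjustment is needed.
Galen receives 2.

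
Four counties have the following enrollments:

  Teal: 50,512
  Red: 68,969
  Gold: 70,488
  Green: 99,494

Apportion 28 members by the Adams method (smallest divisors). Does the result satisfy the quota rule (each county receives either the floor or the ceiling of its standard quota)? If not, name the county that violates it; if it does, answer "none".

Standard quotas: Teal 4.886, Red 6.671, Gold 6.818, Green 9.624.
Adams allocation: Teal 5, Red 7, Gold 7, Green 9.
Every allocation lies between the lower and upper quota.

none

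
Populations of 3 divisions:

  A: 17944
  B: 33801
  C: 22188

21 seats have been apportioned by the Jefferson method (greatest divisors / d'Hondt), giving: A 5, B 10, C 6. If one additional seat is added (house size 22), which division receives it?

C

Priority for the next seat is population ÷ (current seats + 1).
Priorities: A 2990.667, B 3072.818, C 3169.714.
Highest priority: C.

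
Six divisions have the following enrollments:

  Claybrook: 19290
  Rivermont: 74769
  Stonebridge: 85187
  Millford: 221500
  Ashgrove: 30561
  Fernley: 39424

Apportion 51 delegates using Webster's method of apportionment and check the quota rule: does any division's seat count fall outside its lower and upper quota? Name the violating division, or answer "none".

Standard quotas: Claybrook 2.090, Rivermont 8.101, Stonebridge 9.229, Millford 23.998, Ashgrove 3.311, Fernley 4.271.
Webster allocation: Claybrook 2, Rivermont 8, Stonebridge 9, Millford 25, Ashgrove 3, Fernley 4.
Millford has quota 23.998 (lower 23, upper 24) but receives 25 — outside the quota interval.

Millford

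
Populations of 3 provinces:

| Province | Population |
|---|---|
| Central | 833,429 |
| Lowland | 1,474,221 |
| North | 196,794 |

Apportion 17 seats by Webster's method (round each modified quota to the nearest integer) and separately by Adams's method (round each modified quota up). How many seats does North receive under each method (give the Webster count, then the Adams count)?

Webster: Central 6, Lowland 10, North 1.
Adams: Central 6, Lowland 9, North 2.
North gets 1 under Webster and 2 under Adams.

1 and 2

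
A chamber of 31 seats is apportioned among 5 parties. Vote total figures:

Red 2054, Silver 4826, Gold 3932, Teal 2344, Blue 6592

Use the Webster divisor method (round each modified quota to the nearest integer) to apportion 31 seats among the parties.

Red 3, Silver 8, Gold 6, Teal 4, Blue 10

Standard divisor 19748/31 ≈ 637.032; standard quotas: Red 3.224, Silver 7.576, Gold 6.172, Teal 3.680, Blue 10.348.
Rounding to the nearest integer gives Red 3, Silver 8, Gold 6, Teal 4, Blue 10 — total 31, matching the house size, so no adjustment is needed.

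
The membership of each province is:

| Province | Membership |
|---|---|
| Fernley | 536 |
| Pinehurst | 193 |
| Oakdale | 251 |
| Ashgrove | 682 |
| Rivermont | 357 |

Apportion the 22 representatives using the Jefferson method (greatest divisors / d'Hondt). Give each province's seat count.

Fernley 6, Pinehurst 2, Oakdale 2, Ashgrove 8, Rivermont 4

Standard divisor 2019/22 ≈ 91.773; standard quotas: Fernley 5.841, Pinehurst 2.103, Oakdale 2.735, Ashgrove 7.431, Rivermont 3.890.
Rounding down gives 5, 2, 2, 7, 3 = 19 seats, so the divisor must be adjusted.
With modified divisor 84.5: modified quotas Fernley 6.343, Pinehurst 2.284, Oakdale 2.970, Ashgrove 8.071, Rivermont 4.225.
Rounding down: Fernley 6, Pinehurst 2, Oakdale 2, Ashgrove 8, Rivermont 4 (total 22).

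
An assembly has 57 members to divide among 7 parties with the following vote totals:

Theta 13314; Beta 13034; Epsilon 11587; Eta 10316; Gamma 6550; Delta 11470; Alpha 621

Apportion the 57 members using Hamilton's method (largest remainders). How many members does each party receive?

The standard divisor is 66892/57 ≈ 1173.544.
Standard quotas: Theta 11.3451, Beta 11.1065, Epsilon 9.8735, Eta 8.7905, Gamma 5.5814, Delta 9.7738, Alpha 0.5292.
Lower quotas: Theta 11, Beta 11, Epsilon 9, Eta 8, Gamma 5, Delta 9, Alpha 0 (sum 53, leaving 4 seats).
Remainders in descending order: Epsilon 0.8735, Eta 0.7905, Delta 0.7738, Gamma 0.5814, Alpha 0.5292, Theta 0.3451, Beta 0.1065.
Largest remainders: Epsilon, Eta, Delta, Gamma receive the extra seats.

Theta 11, Beta 11, Epsilon 10, Eta 9, Gamma 6, Delta 10, Alpha 0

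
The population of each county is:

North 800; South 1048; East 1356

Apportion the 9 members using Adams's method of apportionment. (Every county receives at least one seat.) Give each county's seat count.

North 2, South 3, East 4

Standard divisor 3204/9 ≈ 356; standard quotas: North 2.247, South 2.944, East 3.809.
Rounding up gives 3, 3, 4 = 10 seats, so the divisor must be adjusted.
With modified divisor 430: modified quotas North 1.860, South 2.437, East 3.153.
Rounding up: North 2, South 3, East 4 (total 9).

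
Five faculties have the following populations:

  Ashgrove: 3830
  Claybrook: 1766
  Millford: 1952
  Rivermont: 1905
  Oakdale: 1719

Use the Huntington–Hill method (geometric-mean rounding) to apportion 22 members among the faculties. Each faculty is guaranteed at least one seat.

Ashgrove=8, Claybrook=3, Millford=4, Rivermont=4, Oakdale=3

With divisor 511: modified quotas Ashgrove 7.495, Claybrook 3.456, Millford 3.820, Rivermont 3.728, Oakdale 3.364.
Geometric-mean thresholds: Ashgrove √(7·8)=7.483, Claybrook √(3·4)=3.464, Millford √(3·4)=3.464, Rivermont √(3·4)=3.464, Oakdale √(3·4)=3.464.
Each quota rounded against its threshold gives Ashgrove 8, Claybrook 3, Millford 4, Rivermont 4, Oakdale 3 (total 22).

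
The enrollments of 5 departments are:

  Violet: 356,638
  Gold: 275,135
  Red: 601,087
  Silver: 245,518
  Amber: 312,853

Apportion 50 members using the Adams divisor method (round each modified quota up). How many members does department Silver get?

Standard divisor 1791231/50 ≈ 35824.62; standard quotas: Violet 9.955, Gold 7.680, Red 16.779, Silver 6.853, Amber 8.733.
Rounding up gives 10, 8, 17, 7, 9 = 51 seats, so the divisor must be adjusted.
With modified divisor 38300: modified quotas Violet 9.312, Gold 7.184, Red 15.694, Silver 6.410, Amber 8.168.
Rounding up: Violet 10, Gold 8, Red 16, Silver 7, Amber 9 (total 50).
Silver receives 7.

7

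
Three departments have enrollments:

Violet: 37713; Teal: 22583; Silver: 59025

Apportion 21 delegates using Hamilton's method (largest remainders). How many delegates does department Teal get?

4

The standard divisor is 119321/21 ≈ 5681.952.
Standard quotas: Violet 6.6373, Teal 3.9745, Silver 10.3882.
Lower quotas: Violet 6, Teal 3, Silver 10 (sum 19, leaving 2 seats).
Remainders in descending order: Teal 0.9745, Violet 0.6373, Silver 0.3882.
Largest remainders: Teal, Violet receive the extra seats.
Teal receives 4.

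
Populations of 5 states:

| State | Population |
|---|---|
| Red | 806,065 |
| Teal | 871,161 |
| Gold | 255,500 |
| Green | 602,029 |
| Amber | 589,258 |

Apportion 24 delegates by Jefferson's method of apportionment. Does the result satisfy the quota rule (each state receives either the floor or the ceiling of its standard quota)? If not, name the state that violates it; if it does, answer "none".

Standard quotas: Red 6.193, Teal 6.693, Gold 1.963, Green 4.625, Amber 4.527.
Jefferson allocation: Red 6, Teal 7, Gold 2, Green 5, Amber 4.
Every allocation lies between the lower and upper quota.

none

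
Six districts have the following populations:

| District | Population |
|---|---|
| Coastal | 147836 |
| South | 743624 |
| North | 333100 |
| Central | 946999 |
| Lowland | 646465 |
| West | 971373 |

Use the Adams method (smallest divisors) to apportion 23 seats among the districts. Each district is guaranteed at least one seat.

Standard divisor 3789397/23 ≈ 164756.391; standard quotas: Coastal 0.897, South 4.513, North 2.022, Central 5.748, Lowland 3.924, West 5.896.
Rounding up gives 1, 5, 3, 6, 4, 6 = 25 seats, so the divisor must be adjusted.
With modified divisor 187700: modified quotas Coastal 0.788, South 3.962, North 1.775, Central 5.045, Lowland 3.444, West 5.175.
Rounding up: Coastal 1, South 4, North 2, Central 6, Lowland 4, West 6 (total 23).

Coastal=1, South=4, North=2, Central=6, Lowland=4, West=6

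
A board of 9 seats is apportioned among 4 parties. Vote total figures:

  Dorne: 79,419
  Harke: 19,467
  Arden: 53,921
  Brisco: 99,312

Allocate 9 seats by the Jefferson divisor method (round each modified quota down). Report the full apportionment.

Standard divisor 252119/9 ≈ 28013.222; standard quotas: Dorne 2.835, Harke 0.695, Arden 1.925, Brisco 3.545.
Rounding down gives 2, 0, 1, 3 = 6 seats, so the divisor must be adjusted.
With modified divisor 22300: modified quotas Dorne 3.561, Harke 0.873, Arden 2.418, Brisco 4.453.
Rounding down: Dorne 3, Harke 0, Arden 2, Brisco 4 (total 9).

Dorne=3, Harke=0, Arden=2, Brisco=4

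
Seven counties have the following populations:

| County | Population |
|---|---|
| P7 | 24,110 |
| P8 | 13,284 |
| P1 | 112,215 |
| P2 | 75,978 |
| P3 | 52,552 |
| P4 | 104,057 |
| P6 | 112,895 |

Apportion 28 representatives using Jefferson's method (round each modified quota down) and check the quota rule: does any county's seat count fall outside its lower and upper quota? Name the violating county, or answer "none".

Standard quotas: P7 1.364, P8 0.751, P1 6.346, P2 4.297, P3 2.972, P4 5.885, P6 6.385.
Jefferson allocation: P7 1, P8 0, P1 7, P2 4, P3 3, P4 6, P6 7.
Every allocation lies between the lower and upper quota.

none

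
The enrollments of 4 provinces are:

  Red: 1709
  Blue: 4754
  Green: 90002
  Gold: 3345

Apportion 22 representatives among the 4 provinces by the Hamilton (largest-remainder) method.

Standard divisor: 99810 ÷ 22 ≈ 4536.818.
Standard quotas: Red 0.3767, Blue 1.0479, Green 19.8381, Gold 0.7373.
Lower quotas: Red 0, Blue 1, Green 19, Gold 0 (sum 20, leaving 2 seats).
Remainders in descending order: Green 0.8381, Gold 0.7373, Red 0.3767, Blue 0.0479.
Largest remainders: Green, Gold receive the extra seats.

Red 0, Blue 1, Green 20, Gold 1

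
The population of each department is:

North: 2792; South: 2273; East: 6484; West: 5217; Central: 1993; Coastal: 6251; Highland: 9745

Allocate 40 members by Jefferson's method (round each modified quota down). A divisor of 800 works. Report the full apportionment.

With modified divisor 800: modified quotas North 3.490, South 2.841, East 8.105, West 6.521, Central 2.491, Coastal 7.814, Highland 12.181.
Rounding down: North 3, South 2, East 8, West 6, Central 2, Coastal 7, Highland 12 (total 40).

North: 3, South: 2, East: 8, West: 6, Central: 2, Coastal: 7, Highland: 12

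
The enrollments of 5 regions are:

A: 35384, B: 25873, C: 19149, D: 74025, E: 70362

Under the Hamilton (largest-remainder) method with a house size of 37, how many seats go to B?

Total 224793; standard divisor 224793/37 ≈ 6075.486.
Standard quotas: A 5.8241, B 4.2586, C 3.1518, D 12.1842, E 11.5813.
Lower quotas: A 5, B 4, C 3, D 12, E 11 (sum 35, leaving 2 seats).
Remainders in descending order: A 0.8241, E 0.5813, B 0.2586, D 0.1842, C 0.1518.
The surplus seats go to A, E.
B receives 4.

4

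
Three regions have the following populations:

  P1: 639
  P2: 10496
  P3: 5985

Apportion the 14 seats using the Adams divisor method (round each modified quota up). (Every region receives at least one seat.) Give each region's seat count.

P1: 1; P2: 8; P3: 5

Standard divisor 17120/14 ≈ 1222.857; standard quotas: P1 0.523, P2 8.583, P3 4.894.
Rounding up gives 1, 9, 5 = 15 seats, so the divisor must be adjusted.
With modified divisor 1400: modified quotas P1 0.456, P2 7.497, P3 4.275.
Rounding up: P1 1, P2 8, P3 5 (total 14).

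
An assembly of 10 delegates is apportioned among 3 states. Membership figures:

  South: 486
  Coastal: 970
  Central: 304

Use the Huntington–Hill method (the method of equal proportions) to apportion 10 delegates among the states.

With divisor 188: modified quotas South 2.585, Coastal 5.160, Central 1.617.
Geometric-mean thresholds: South √(2·3)=2.449, Coastal √(5·6)=5.477, Central √(1·2)=1.414.
Each quota rounded against its threshold gives South 3, Coastal 5, Central 2 (total 10).

South 3, Coastal 5, Central 2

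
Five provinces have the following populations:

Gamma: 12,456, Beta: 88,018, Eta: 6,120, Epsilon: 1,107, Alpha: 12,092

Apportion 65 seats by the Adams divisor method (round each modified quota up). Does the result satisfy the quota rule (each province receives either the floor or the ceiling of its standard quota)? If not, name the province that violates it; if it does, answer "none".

Standard quotas: Gamma 6.759, Beta 47.759, Eta 3.321, Epsilon 0.601, Alpha 6.561.
Adams allocation: Gamma 7, Beta 46, Eta 4, Epsilon 1, Alpha 7.
Beta has quota 47.759 (lower 47, upper 48) but receives 46 — outside the quota interval.

Beta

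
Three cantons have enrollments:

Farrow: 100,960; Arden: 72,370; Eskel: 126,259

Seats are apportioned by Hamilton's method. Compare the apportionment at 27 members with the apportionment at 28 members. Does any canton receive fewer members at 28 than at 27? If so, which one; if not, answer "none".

none

At 27 seats: Farrow 9, Arden 7, Eskel 11.
At 28 seats: Farrow 9, Arden 7, Eskel 12.
No canton's allocation decreased.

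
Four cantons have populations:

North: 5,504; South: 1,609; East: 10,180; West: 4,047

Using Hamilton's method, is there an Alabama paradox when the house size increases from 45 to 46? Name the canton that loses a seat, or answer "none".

At 45 seats: North 12, South 3, East 21, West 9.
At 46 seats: North 12, South 3, East 22, West 9.
No canton's allocation decreased.

none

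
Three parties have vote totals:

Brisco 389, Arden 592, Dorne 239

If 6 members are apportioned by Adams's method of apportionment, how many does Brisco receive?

Standard divisor 1220/6 ≈ 203.333; standard quotas: Brisco 1.913, Arden 2.911, Dorne 1.175.
Rounding up gives 2, 3, 2 = 7 seats, so the divisor must be adjusted.
With modified divisor 270: modified quotas Brisco 1.441, Arden 2.193, Dorne 0.885.
Rounding up: Brisco 2, Arden 3, Dorne 1 (total 6).
Brisco receives 2.

2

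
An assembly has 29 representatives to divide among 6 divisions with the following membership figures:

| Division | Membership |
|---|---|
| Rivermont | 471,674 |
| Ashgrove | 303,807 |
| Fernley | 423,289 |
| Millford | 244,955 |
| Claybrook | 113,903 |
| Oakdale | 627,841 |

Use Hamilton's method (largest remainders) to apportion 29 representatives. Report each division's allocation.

Total 2185469; standard divisor 2185469/29 = 75361.
Standard quotas: Rivermont 6.2589, Ashgrove 4.0314, Fernley 5.6168, Millford 3.2504, Claybrook 1.5114, Oakdale 8.3311.
Lower quotas: Rivermont 6, Ashgrove 4, Fernley 5, Millford 3, Claybrook 1, Oakdale 8 (sum 27, leaving 2 seats).
Remainders in descending order: Fernley 0.6168, Claybrook 0.5114, Oakdale 0.3311, Rivermont 0.2589, Millford 0.2504, Ashgrove 0.0314.
Largest remainders: Fernley, Claybrook receive the extra seats.

Rivermont=6, Ashgrove=4, Fernley=6, Millford=3, Claybrook=2, Oakdale=8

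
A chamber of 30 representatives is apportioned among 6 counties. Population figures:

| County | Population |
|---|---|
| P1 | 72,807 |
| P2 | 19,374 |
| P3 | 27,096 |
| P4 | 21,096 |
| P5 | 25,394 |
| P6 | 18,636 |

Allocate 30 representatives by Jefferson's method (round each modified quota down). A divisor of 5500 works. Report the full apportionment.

With modified divisor 5500: modified quotas P1 13.238, P2 3.523, P3 4.927, P4 3.836, P5 4.617, P6 3.388.
Rounding down: P1 13, P2 3, P3 4, P4 3, P5 4, P6 3 (total 30).

P1=13, P2=3, P3=4, P4=3, P5=4, P6=3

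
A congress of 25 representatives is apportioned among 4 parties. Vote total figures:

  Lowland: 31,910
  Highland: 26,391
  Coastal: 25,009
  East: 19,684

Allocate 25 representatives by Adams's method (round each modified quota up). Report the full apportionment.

Standard divisor 102994/25 ≈ 4119.76; standard quotas: Lowland 7.746, Highland 6.406, Coastal 6.070, East 4.778.
Rounding up gives 8, 7, 7, 5 = 27 seats, so the divisor must be adjusted.
With modified divisor 4500: modified quotas Lowland 7.091, Highland 5.865, Coastal 5.558, East 4.374.
Rounding up: Lowland 8, Highland 6, Coastal 6, East 5 (total 25).

Lowland 8; Highland 6; Coastal 6; East 5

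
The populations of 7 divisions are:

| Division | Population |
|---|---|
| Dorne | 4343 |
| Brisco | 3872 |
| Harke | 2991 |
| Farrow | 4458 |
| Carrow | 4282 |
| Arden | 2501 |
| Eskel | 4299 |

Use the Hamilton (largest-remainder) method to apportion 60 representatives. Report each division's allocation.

The standard divisor is 26746/60 ≈ 445.767.
Standard quotas: Dorne 9.743, Brisco 8.686, Harke 6.710, Farrow 10.001, Carrow 9.606, Arden 5.611, Eskel 9.644.
Lower quotas: Dorne 9, Brisco 8, Harke 6, Farrow 10, Carrow 9, Arden 5, Eskel 9 (sum 56, leaving 4 seats).
Remainders in descending order: Dorne 0.743, Harke 0.710, Brisco 0.686, Eskel 0.644, Arden 0.611, Carrow 0.606, Farrow 0.001.
The surplus seats go to Dorne, Harke, Brisco, Eskel.

Dorne 10; Brisco 9; Harke 7; Farrow 10; Carrow 9; Arden 5; Eskel 10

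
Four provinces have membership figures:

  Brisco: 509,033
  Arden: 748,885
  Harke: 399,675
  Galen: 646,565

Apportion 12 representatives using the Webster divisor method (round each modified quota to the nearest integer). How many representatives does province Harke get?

2

Standard divisor 2304158/12 ≈ 192013.167; standard quotas: Brisco 2.651, Arden 3.900, Harke 2.081, Galen 3.367.
Rounding to the nearest integer gives Brisco 3, Arden 4, Harke 2, Galen 3 — total 12, matching the house size, so no adjustment is needed.
Harke receives 2.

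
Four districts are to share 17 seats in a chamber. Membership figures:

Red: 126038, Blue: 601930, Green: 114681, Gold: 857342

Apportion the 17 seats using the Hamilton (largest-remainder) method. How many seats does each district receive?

Red=1, Blue=6, Green=1, Gold=9

The standard divisor is 1699991/17 ≈ 99999.471.
Standard quotas: Red 1.2604, Blue 6.0193, Green 1.1468, Gold 8.5735.
Lower quotas: Red 1, Blue 6, Green 1, Gold 8 (sum 16, leaving 1 seat).
Remainders in descending order: Gold 0.5735, Red 0.2604, Green 0.1468, Blue 0.0193.
Largest remainder: Gold receives the extra seat.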